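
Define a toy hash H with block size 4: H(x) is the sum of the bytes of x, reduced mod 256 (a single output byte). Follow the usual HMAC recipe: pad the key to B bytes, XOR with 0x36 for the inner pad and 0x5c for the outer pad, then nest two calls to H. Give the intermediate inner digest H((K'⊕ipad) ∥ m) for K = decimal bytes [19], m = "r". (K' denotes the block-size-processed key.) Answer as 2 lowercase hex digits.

Key decimal bytes [19] = 13 is 1 byte ≤ B = 4; zero-pad to 4 bytes: K' = 13 00 00 00.
K' ⊕ ipad = 25 36 36 36.
Inner input = 25 36 36 36 ∥ 72.
Inner hash: sum = 37+54+54+54+114 = 313; mod 256 = 57 → 39.

39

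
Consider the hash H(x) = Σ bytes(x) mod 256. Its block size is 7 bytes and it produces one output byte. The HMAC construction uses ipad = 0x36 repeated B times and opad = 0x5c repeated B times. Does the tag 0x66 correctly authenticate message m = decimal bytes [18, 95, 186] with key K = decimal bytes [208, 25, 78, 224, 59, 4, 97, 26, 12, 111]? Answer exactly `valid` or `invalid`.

invalid

Key decimal bytes [208, 25, 78, 224, 59, 4, 97, 26, 12, 111] = d0 19 4e e0 3b 04 61 1a 0c 6f is 10 bytes > B = 7, so hash it first: H(key) = 4c, then zero-pad to 7 bytes: K' = 4c 00 00 00 00 00 00.
K' ⊕ ipad = 7a 36 36 36 36 36 36; K' ⊕ opad = 10 5c 5c 5c 5c 5c 5c.
Inner hash: sum = 122+54+54+54+54+54+54+18+95+186 = 745; mod 256 = 233 → e9.
Outer hash (recomputed tag): sum = 16+92+92+92+92+92+92+233 = 801; mod 256 = 33 → 21.
Recomputed tag = 21; claimed = 66 → mismatch.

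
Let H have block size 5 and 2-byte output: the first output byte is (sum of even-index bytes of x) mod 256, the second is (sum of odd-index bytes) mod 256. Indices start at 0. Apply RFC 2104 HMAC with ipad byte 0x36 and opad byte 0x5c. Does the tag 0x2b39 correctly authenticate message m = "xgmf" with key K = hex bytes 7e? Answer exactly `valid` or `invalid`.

Key hex bytes 7e is 1 byte ≤ B = 5; zero-pad to 5 bytes: K' = 7e 00 00 00 00.
K' ⊕ ipad = 48 36 36 36 36; K' ⊕ opad = 22 5c 5c 5c 5c.
Inner hash: even-index sum = 385 mod 256 = 129; odd-index sum = 337 mod 256 = 81 → 81 51.
Outer hash (recomputed tag): even-index sum = 299 mod 256 = 43; odd-index sum = 313 mod 256 = 57 → 2b 39.
Recomputed tag = 2b39; claimed = 2b39 → match.

valid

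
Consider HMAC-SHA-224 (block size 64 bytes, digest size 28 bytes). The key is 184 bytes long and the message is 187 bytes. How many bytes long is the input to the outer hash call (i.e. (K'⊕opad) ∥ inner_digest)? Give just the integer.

Key is 184 > 64 bytes, so it is hashed to 28 bytes then zero-padded to 64: |K'| = 64.
Outer input = (K'⊕opad) ∥ H(inner) → 64 + 28 = 92 bytes.

92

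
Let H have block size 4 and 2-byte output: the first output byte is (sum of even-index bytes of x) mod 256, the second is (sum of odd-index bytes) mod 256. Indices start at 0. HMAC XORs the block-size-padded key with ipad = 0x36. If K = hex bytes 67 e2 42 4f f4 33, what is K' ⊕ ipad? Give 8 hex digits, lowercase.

Key hex bytes 67 e2 42 4f f4 33 is 6 bytes > B = 4, so hash it first: H(key) = 9d 64, then zero-pad to 4 bytes: K' = 9d 64 00 00.
XOR each byte with 0x36: 9d⊕36=ab, 64⊕36=52, 00⊕36=36, 00⊕36=36.

ab523636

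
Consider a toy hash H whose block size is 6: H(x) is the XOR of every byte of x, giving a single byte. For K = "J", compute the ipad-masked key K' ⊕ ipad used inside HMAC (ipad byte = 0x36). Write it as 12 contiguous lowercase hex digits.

7c3636363636

Key "J" = 4a is 1 byte ≤ B = 6; zero-pad to 6 bytes: K' = 4a 00 00 00 00 00.
XOR each byte with 0x36: 4a⊕36=7c, 00⊕36=36, 00⊕36=36, 00⊕36=36, 00⊕36=36, 00⊕36=36.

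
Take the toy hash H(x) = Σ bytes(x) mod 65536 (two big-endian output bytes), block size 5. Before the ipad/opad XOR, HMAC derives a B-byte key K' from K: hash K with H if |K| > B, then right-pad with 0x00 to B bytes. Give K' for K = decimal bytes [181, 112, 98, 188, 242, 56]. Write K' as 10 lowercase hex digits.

036d000000

|K| = 6 > B = 5, so first hash the key.
H(K): sum = 181+112+98+188+242+56 = 877 → 03 6d.
Zero-pad H(K) = 03 6d to 5 bytes: K' = 03 6d 00 00 00.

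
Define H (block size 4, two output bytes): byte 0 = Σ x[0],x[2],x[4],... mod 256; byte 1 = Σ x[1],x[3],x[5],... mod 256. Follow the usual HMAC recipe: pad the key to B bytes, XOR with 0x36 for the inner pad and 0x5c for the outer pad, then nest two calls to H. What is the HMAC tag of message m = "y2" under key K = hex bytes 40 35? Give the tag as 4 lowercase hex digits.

9d30

Key hex bytes 40 35 is 2 bytes ≤ B = 4; zero-pad to 4 bytes: K' = 40 35 00 00.
K' ⊕ ipad = 76 03 36 36.  K' ⊕ opad = 1c 69 5c 5c.
Inner input = (K'⊕ipad) ∥ m = 76 03 36 36 ∥ 79 32.
Inner hash: even-index sum = 293 mod 256 = 37; odd-index sum = 107 mod 256 = 107 → 25 6b.
Outer input = (K'⊕opad) ∥ inner = 1c 69 5c 5c ∥ 25 6b.
Outer hash (tag): even-index sum = 157 mod 256 = 157; odd-index sum = 304 mod 256 = 48 → 9d 30.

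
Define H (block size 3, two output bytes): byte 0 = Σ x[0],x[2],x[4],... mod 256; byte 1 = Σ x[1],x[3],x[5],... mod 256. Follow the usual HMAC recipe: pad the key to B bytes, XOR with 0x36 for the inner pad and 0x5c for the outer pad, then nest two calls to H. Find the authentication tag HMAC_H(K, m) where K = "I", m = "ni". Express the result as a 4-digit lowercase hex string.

Key "I" = 49 is 1 byte ≤ B = 3; zero-pad to 3 bytes: K' = 49 00 00.
K' ⊕ ipad = 7f 36 36.  K' ⊕ opad = 15 5c 5c.
Inner input = (K'⊕ipad) ∥ m = 7f 36 36 ∥ 6e 69.
Inner hash: even-index sum = 286 mod 256 = 30; odd-index sum = 164 mod 256 = 164 → 1e a4.
Outer input = (K'⊕opad) ∥ inner = 15 5c 5c ∥ 1e a4.
Outer hash (tag): even-index sum = 277 mod 256 = 21; odd-index sum = 122 mod 256 = 122 → 15 7a.

157a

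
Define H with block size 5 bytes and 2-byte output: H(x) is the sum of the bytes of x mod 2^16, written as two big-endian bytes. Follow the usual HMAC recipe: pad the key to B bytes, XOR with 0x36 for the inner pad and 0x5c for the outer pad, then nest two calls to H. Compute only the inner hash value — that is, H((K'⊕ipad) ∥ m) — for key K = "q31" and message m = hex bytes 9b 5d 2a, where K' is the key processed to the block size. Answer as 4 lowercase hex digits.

01e1

Key "q31" = 71 33 31 is 3 bytes ≤ B = 5; zero-pad to 5 bytes: K' = 71 33 31 00 00.
K' ⊕ ipad = 47 05 07 36 36.
Inner input = 47 05 07 36 36 ∥ 9b 5d 2a.
Inner hash: sum = 71+5+7+54+54+155+93+42 = 481 → 01 e1.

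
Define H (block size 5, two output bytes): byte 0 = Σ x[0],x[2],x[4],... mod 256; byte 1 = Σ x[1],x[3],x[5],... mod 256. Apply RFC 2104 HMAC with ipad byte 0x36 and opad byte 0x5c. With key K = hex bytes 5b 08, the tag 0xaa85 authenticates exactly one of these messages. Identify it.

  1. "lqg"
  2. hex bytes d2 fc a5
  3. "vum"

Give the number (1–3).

Key hex bytes 5b 08 is 2 bytes ≤ B = 5; zero-pad to 5 bytes: K' = 5b 08 00 00 00.
K' ⊕ ipad = 6d 3e 36 36 36; K' ⊕ opad = 07 54 5c 5c 5c.
m1: inner = H(6d 3e 36 36 36 6c 71 67) = 4a 47; tag = H(07 54 5c 5c 5c 4a 47) = 06fa
m2: inner = H(6d 3e 36 36 36 d2 fc a5) = d5 eb; tag = H(07 54 5c 5c 5c d5 eb) = aa85 ← matches
m3: inner = H(6d 3e 36 36 36 76 75 6d) = 4e 57; tag = H(07 54 5c 5c 5c 4e 57) = 16fe

2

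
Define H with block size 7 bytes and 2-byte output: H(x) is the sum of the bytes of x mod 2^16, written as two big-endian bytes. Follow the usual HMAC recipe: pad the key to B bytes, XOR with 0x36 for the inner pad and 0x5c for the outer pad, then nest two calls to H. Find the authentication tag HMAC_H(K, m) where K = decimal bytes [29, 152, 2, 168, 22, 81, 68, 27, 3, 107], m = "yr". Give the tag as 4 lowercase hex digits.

03cd

Key decimal bytes [29, 152, 2, 168, 22, 81, 68, 27, 3, 107] = 1d 98 02 a8 16 51 44 1b 03 6b is 10 bytes > B = 7, so hash it first: H(key) = 02 93, then zero-pad to 7 bytes: K' = 02 93 00 00 00 00 00.
K' ⊕ ipad = 34 a5 36 36 36 36 36.  K' ⊕ opad = 5e cf 5c 5c 5c 5c 5c.
Inner input = (K'⊕ipad) ∥ m = 34 a5 36 36 36 36 36 ∥ 79 72.
Inner hash: sum = 52+165+54+54+54+54+54+121+114 = 722 → 02 d2.
Outer input = (K'⊕opad) ∥ inner = 5e cf 5c 5c 5c 5c 5c ∥ 02 d2.
Outer hash (tag): sum = 94+207+92+92+92+92+92+2+210 = 973 → 03 cd.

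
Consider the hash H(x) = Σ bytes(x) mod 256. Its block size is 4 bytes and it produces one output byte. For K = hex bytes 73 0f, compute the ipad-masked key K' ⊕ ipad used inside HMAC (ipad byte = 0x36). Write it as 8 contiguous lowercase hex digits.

45393636

Key hex bytes 73 0f is 2 bytes ≤ B = 4; zero-pad to 4 bytes: K' = 73 0f 00 00.
XOR each byte with 0x36: 73⊕36=45, 0f⊕36=39, 00⊕36=36, 00⊕36=36.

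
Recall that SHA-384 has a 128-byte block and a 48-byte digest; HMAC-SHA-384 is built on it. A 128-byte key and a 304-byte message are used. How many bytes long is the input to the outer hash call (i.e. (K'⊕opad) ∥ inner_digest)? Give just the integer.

176

Key is 128 ≤ 128 bytes, zero-padded: |K'| = 128.
Outer input = (K'⊕opad) ∥ H(inner) → 128 + 48 = 176 bytes.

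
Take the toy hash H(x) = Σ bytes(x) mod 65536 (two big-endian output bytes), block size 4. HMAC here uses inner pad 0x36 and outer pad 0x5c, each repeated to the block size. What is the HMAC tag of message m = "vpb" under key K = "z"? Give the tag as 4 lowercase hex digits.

0172

Key "z" = 7a is 1 byte ≤ B = 4; zero-pad to 4 bytes: K' = 7a 00 00 00.
K' ⊕ ipad = 4c 36 36 36.  K' ⊕ opad = 26 5c 5c 5c.
Inner input = (K'⊕ipad) ∥ m = 4c 36 36 36 ∥ 76 70 62.
Inner hash: sum = 76+54+54+54+118+112+98 = 566 → 02 36.
Outer input = (K'⊕opad) ∥ inner = 26 5c 5c 5c ∥ 02 36.
Outer hash (tag): sum = 38+92+92+92+2+54 = 370 → 01 72.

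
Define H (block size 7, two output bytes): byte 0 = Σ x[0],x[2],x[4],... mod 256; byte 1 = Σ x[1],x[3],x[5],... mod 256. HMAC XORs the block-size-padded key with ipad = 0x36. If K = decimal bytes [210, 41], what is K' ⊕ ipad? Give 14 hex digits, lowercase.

e41f3636363636

Key decimal bytes [210, 41] = d2 29 is 2 bytes ≤ B = 7; zero-pad to 7 bytes: K' = d2 29 00 00 00 00 00.
XOR each byte with 0x36: d2⊕36=e4, 29⊕36=1f, 00⊕36=36, 00⊕36=36, 00⊕36=36, 00⊕36=36, 00⊕36=36.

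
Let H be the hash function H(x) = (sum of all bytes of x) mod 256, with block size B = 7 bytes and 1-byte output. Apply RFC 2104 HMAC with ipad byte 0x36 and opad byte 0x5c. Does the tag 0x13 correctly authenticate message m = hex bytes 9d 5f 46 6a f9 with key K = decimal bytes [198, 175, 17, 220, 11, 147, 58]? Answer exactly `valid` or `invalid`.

Key decimal bytes [198, 175, 17, 220, 11, 147, 58] = c6 af 11 dc 0b 93 3a is exactly B = 7 bytes: K' = c6 af 11 dc 0b 93 3a.
K' ⊕ ipad = f0 99 27 ea 3d a5 0c; K' ⊕ opad = 9a f3 4d 80 57 cf 66.
Inner hash: sum = 240+153+39+234+61+165+12+157+95+70+106+249 = 1581; mod 256 = 45 → 2d.
Outer hash (recomputed tag): sum = 154+243+77+128+87+207+102+45 = 1043; mod 256 = 19 → 13.
Recomputed tag = 13; claimed = 13 → match.

valid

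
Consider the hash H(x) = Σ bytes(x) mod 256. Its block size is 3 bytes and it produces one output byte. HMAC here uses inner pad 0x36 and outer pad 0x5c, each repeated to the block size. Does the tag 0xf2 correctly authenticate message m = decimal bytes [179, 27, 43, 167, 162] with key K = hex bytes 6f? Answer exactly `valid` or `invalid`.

valid

Key hex bytes 6f is 1 byte ≤ B = 3; zero-pad to 3 bytes: K' = 6f 00 00.
K' ⊕ ipad = 59 36 36; K' ⊕ opad = 33 5c 5c.
Inner hash: sum = 89+54+54+179+27+43+167+162 = 775; mod 256 = 7 → 07.
Outer hash (recomputed tag): sum = 51+92+92+7 = 242 → f2.
Recomputed tag = f2; claimed = f2 → match.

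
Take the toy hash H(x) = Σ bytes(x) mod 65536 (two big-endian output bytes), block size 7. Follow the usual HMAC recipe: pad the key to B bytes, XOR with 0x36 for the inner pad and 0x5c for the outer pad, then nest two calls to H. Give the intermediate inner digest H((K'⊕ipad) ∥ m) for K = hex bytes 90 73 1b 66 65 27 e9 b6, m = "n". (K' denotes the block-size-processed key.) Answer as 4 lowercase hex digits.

024a

Key hex bytes 90 73 1b 66 65 27 e9 b6 is 8 bytes > B = 7, so hash it first: H(key) = 03 af, then zero-pad to 7 bytes: K' = 03 af 00 00 00 00 00.
K' ⊕ ipad = 35 99 36 36 36 36 36.
Inner input = 35 99 36 36 36 36 36 ∥ 6e.
Inner hash: sum = 53+153+54+54+54+54+54+110 = 586 → 02 4a.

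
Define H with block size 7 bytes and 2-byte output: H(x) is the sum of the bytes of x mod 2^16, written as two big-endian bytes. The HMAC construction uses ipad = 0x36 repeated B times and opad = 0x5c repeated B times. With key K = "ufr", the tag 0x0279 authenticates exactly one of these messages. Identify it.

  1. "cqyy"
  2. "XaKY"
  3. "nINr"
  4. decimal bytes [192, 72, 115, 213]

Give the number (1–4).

1

Key "ufr" = 75 66 72 is 3 bytes ≤ B = 7; zero-pad to 7 bytes: K' = 75 66 72 00 00 00 00.
K' ⊕ ipad = 43 50 44 36 36 36 36; K' ⊕ opad = 29 3a 2e 5c 5c 5c 5c.
m1: inner = H(43 50 44 36 36 36 36 63 71 79 79) = 03 75; tag = H(29 3a 2e 5c 5c 5c 5c 03 75) = 0279 ← matches
m2: inner = H(43 50 44 36 36 36 36 58 61 4b 59) = 03 0c; tag = H(29 3a 2e 5c 5c 5c 5c 03 0c) = 0210
m3: inner = H(43 50 44 36 36 36 36 6e 49 4e 72) = 03 26; tag = H(29 3a 2e 5c 5c 5c 5c 03 26) = 022a
m4: inner = H(43 50 44 36 36 36 36 c0 48 73 d5) = 03 ff; tag = H(29 3a 2e 5c 5c 5c 5c 03 ff) = 0303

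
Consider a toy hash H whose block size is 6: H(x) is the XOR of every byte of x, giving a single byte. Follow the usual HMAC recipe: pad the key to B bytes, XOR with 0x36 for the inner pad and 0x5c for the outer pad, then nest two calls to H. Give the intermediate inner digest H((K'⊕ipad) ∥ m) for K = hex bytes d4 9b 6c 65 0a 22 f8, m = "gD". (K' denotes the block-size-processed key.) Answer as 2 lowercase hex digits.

Key hex bytes d4 9b 6c 65 0a 22 f8 is 7 bytes > B = 6, so hash it first: H(key) = 96, then zero-pad to 6 bytes: K' = 96 00 00 00 00 00.
K' ⊕ ipad = a0 36 36 36 36 36.
Inner input = a0 36 36 36 36 36 ∥ 67 44.
Inner hash: XOR a0⊕36⊕36⊕36⊕36⊕36⊕67⊕44 = b5.

b5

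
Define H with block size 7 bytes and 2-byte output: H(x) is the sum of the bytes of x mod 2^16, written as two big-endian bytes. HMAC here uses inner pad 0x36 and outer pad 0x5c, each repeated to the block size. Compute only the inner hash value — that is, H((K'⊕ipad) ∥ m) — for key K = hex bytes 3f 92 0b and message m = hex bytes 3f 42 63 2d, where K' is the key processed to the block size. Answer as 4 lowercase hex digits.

Key hex bytes 3f 92 0b is 3 bytes ≤ B = 7; zero-pad to 7 bytes: K' = 3f 92 0b 00 00 00 00.
K' ⊕ ipad = 09 a4 3d 36 36 36 36.
Inner input = 09 a4 3d 36 36 36 36 ∥ 3f 42 63 2d.
Inner hash: sum = 9+164+61+54+54+54+54+63+66+99+45 = 723 → 02 d3.

02d3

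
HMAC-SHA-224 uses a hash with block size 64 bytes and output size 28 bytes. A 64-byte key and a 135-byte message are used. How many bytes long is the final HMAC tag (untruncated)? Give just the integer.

The tag is one SHA-224 digest: 28 bytes.

28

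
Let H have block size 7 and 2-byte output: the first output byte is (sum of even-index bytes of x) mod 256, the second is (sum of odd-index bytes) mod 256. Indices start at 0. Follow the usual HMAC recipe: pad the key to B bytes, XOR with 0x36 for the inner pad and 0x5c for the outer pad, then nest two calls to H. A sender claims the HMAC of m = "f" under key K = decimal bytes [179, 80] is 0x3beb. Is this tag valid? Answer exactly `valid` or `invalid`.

Key decimal bytes [179, 80] = b3 50 is 2 bytes ≤ B = 7; zero-pad to 7 bytes: K' = b3 50 00 00 00 00 00.
K' ⊕ ipad = 85 66 36 36 36 36 36; K' ⊕ opad = ef 0c 5c 5c 5c 5c 5c.
Inner hash: even-index sum = 295 mod 256 = 39; odd-index sum = 312 mod 256 = 56 → 27 38.
Outer hash (recomputed tag): even-index sum = 571 mod 256 = 59; odd-index sum = 235 mod 256 = 235 → 3b eb.
Recomputed tag = 3beb; claimed = 3beb → match.

valid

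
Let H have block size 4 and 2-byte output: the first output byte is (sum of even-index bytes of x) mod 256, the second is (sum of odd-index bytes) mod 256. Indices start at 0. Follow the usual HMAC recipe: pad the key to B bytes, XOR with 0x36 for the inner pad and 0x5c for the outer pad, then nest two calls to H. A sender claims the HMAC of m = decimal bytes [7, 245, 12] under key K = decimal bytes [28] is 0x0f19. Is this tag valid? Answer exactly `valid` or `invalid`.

valid

Key decimal bytes [28] = 1c is 1 byte ≤ B = 4; zero-pad to 4 bytes: K' = 1c 00 00 00.
K' ⊕ ipad = 2a 36 36 36; K' ⊕ opad = 40 5c 5c 5c.
Inner hash: even-index sum = 115 mod 256 = 115; odd-index sum = 353 mod 256 = 97 → 73 61.
Outer hash (recomputed tag): even-index sum = 271 mod 256 = 15; odd-index sum = 281 mod 256 = 25 → 0f 19.
Recomputed tag = 0f19; claimed = 0f19 → match.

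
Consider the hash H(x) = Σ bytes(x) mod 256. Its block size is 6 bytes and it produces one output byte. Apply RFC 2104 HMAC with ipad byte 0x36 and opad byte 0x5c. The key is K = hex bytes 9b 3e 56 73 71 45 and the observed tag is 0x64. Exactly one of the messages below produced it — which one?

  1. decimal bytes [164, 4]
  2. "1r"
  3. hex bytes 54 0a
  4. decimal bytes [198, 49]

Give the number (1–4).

1

Key hex bytes 9b 3e 56 73 71 45 is exactly B = 6 bytes: K' = 9b 3e 56 73 71 45.
K' ⊕ ipad = ad 08 60 45 47 73; K' ⊕ opad = c7 62 0a 2f 2d 19.
m1: inner = H(ad 08 60 45 47 73 a4 04) = bc; tag = H(c7 62 0a 2f 2d 19 bc) = 64 ← matches
m2: inner = H(ad 08 60 45 47 73 31 72) = b7; tag = H(c7 62 0a 2f 2d 19 b7) = 5f
m3: inner = H(ad 08 60 45 47 73 54 0a) = 72; tag = H(c7 62 0a 2f 2d 19 72) = 1a
m4: inner = H(ad 08 60 45 47 73 c6 31) = 0b; tag = H(c7 62 0a 2f 2d 19 0b) = b3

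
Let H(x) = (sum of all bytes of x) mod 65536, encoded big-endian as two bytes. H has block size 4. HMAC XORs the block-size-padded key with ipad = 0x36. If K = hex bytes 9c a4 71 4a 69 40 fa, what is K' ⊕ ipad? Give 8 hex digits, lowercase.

35a83636

Key hex bytes 9c a4 71 4a 69 40 fa is 7 bytes > B = 4, so hash it first: H(key) = 03 9e, then zero-pad to 4 bytes: K' = 03 9e 00 00.
XOR each byte with 0x36: 03⊕36=35, 9e⊕36=a8, 00⊕36=36, 00⊕36=36.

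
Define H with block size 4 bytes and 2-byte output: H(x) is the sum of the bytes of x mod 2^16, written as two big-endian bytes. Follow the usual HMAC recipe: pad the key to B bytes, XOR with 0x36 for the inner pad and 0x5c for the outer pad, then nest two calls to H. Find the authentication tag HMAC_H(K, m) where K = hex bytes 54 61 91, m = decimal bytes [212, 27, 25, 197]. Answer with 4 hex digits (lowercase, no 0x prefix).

01d4

Key hex bytes 54 61 91 is 3 bytes ≤ B = 4; zero-pad to 4 bytes: K' = 54 61 91 00.
K' ⊕ ipad = 62 57 a7 36.  K' ⊕ opad = 08 3d cd 5c.
Inner input = (K'⊕ipad) ∥ m = 62 57 a7 36 ∥ d4 1b 19 c5.
Inner hash: sum = 98+87+167+54+212+27+25+197 = 867 → 03 63.
Outer input = (K'⊕opad) ∥ inner = 08 3d cd 5c ∥ 03 63.
Outer hash (tag): sum = 8+61+205+92+3+99 = 468 → 01 d4.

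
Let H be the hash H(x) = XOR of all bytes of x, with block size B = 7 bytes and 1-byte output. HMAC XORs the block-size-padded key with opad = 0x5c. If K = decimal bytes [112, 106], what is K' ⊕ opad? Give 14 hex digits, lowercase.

2c365c5c5c5c5c

Key decimal bytes [112, 106] = 70 6a is 2 bytes ≤ B = 7; zero-pad to 7 bytes: K' = 70 6a 00 00 00 00 00.
XOR each byte with 0x5c: 70⊕5c=2c, 6a⊕5c=36, 00⊕5c=5c, 00⊕5c=5c, 00⊕5c=5c, 00⊕5c=5c, 00⊕5c=5c.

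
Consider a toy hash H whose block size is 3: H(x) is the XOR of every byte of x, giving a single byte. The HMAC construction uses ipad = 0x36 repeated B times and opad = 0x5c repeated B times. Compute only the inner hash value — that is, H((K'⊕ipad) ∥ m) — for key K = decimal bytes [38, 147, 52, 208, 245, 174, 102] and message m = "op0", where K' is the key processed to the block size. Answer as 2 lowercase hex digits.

75

Key decimal bytes [38, 147, 52, 208, 245, 174, 102] = 26 93 34 d0 f5 ae 66 is 7 bytes > B = 3, so hash it first: H(key) = 6c, then zero-pad to 3 bytes: K' = 6c 00 00.
K' ⊕ ipad = 5a 36 36.
Inner input = 5a 36 36 ∥ 6f 70 30.
Inner hash: XOR 5a⊕36⊕36⊕6f⊕70⊕30 = 75.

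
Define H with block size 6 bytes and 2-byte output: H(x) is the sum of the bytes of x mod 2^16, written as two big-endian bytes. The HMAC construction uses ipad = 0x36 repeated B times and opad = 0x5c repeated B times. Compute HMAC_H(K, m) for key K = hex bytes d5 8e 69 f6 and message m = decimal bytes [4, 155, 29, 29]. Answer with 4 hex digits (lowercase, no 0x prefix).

Key hex bytes d5 8e 69 f6 is 4 bytes ≤ B = 6; zero-pad to 6 bytes: K' = d5 8e 69 f6 00 00.
K' ⊕ ipad = e3 b8 5f c0 36 36.  K' ⊕ opad = 89 d2 35 aa 5c 5c.
Inner input = (K'⊕ipad) ∥ m = e3 b8 5f c0 36 36 ∥ 04 9b 1d 1d.
Inner hash: sum = 227+184+95+192+54+54+4+155+29+29 = 1023 → 03 ff.
Outer input = (K'⊕opad) ∥ inner = 89 d2 35 aa 5c 5c ∥ 03 ff.
Outer hash (tag): sum = 137+210+53+170+92+92+3+255 = 1012 → 03 f4.

03f4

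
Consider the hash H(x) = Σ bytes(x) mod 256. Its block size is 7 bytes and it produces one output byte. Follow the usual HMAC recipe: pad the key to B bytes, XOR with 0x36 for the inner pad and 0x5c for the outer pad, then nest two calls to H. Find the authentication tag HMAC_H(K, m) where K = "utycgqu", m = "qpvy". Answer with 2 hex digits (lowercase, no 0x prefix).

Key "utycgqu" = 75 74 79 63 67 71 75 is exactly B = 7 bytes: K' = 75 74 79 63 67 71 75.
K' ⊕ ipad = 43 42 4f 55 51 47 43.  K' ⊕ opad = 29 28 25 3f 3b 2d 29.
Inner input = (K'⊕ipad) ∥ m = 43 42 4f 55 51 47 43 ∥ 71 70 76 79.
Inner hash: sum = 67+66+79+85+81+71+67+113+112+118+121 = 980; mod 256 = 212 → d4.
Outer input = (K'⊕opad) ∥ inner = 29 28 25 3f 3b 2d 29 ∥ d4.
Outer hash (tag): sum = 41+40+37+63+59+45+41+212 = 538; mod 256 = 26 → 1a.

1a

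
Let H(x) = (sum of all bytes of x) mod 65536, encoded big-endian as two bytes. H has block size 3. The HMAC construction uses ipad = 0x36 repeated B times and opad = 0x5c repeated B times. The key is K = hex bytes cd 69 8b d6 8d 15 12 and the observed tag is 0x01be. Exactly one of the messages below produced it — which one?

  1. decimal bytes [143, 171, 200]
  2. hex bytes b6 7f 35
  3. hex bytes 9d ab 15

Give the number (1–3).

Key hex bytes cd 69 8b d6 8d 15 12 is 7 bytes > B = 3, so hash it first: H(key) = 03 4b, then zero-pad to 3 bytes: K' = 03 4b 00.
K' ⊕ ipad = 35 7d 36; K' ⊕ opad = 5f 17 5c.
m1: inner = H(35 7d 36 8f ab c8) = 02 ea; tag = H(5f 17 5c 02 ea) = 01be ← matches
m2: inner = H(35 7d 36 b6 7f 35) = 02 52; tag = H(5f 17 5c 02 52) = 0126
m3: inner = H(35 7d 36 9d ab 15) = 02 45; tag = H(5f 17 5c 02 45) = 0119

1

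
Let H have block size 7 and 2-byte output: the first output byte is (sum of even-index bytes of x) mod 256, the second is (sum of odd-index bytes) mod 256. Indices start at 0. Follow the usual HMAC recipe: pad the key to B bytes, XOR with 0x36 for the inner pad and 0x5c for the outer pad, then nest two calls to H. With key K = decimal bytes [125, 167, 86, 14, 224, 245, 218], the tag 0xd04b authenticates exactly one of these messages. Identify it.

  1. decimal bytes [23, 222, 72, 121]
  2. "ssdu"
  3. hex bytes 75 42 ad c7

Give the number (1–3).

2

Key decimal bytes [125, 167, 86, 14, 224, 245, 218] = 7d a7 56 0e e0 f5 da is exactly B = 7 bytes: K' = 7d a7 56 0e e0 f5 da.
K' ⊕ ipad = 4b 91 60 38 d6 c3 ec; K' ⊕ opad = 21 fb 0a 52 bc a9 86.
m1: inner = H(4b 91 60 38 d6 c3 ec 17 de 48 79) = c4 eb; tag = H(21 fb 0a 52 bc a9 86 c4 eb) = 58ba
m2: inner = H(4b 91 60 38 d6 c3 ec 73 73 64 75) = 55 63; tag = H(21 fb 0a 52 bc a9 86 55 63) = d04b ← matches
m3: inner = H(4b 91 60 38 d6 c3 ec 75 42 ad c7) = 76 ae; tag = H(21 fb 0a 52 bc a9 86 76 ae) = 1b6c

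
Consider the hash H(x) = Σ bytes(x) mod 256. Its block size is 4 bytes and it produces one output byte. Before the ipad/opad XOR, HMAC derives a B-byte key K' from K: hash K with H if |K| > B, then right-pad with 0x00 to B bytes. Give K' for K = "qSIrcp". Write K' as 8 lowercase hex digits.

|K| = 6 > B = 4, so first hash the key.
H(K): sum = 113+83+73+114+99+112 = 594; mod 256 = 82 → 52.
Zero-pad H(K) = 52 to 4 bytes: K' = 52 00 00 00.

52000000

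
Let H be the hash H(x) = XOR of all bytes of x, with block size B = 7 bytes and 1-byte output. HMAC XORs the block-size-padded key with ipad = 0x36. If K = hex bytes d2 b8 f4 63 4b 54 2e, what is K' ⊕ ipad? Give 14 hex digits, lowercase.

e48ec2557d6218

Key hex bytes d2 b8 f4 63 4b 54 2e is exactly B = 7 bytes: K' = d2 b8 f4 63 4b 54 2e.
XOR each byte with 0x36: d2⊕36=e4, b8⊕36=8e, f4⊕36=c2, 63⊕36=55, 4b⊕36=7d, 54⊕36=62, 2e⊕36=18.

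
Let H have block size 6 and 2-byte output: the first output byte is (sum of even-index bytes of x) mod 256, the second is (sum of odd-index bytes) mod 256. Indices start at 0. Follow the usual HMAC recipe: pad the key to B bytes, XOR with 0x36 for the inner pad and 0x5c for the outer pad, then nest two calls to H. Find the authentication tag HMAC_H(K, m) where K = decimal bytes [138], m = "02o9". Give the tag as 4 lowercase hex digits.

Key decimal bytes [138] = 8a is 1 byte ≤ B = 6; zero-pad to 6 bytes: K' = 8a 00 00 00 00 00.
K' ⊕ ipad = bc 36 36 36 36 36.  K' ⊕ opad = d6 5c 5c 5c 5c 5c.
Inner input = (K'⊕ipad) ∥ m = bc 36 36 36 36 36 ∥ 30 32 6f 39.
Inner hash: even-index sum = 455 mod 256 = 199; odd-index sum = 269 mod 256 = 13 → c7 0d.
Outer input = (K'⊕opad) ∥ inner = d6 5c 5c 5c 5c 5c ∥ c7 0d.
Outer hash (tag): even-index sum = 597 mod 256 = 85; odd-index sum = 289 mod 256 = 33 → 55 21.

5521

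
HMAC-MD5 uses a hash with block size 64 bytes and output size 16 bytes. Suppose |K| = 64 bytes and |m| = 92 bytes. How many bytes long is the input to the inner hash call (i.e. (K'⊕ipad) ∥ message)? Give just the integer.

156

Key is 64 ≤ 64 bytes, zero-padded: |K'| = 64.
Inner input = (K'⊕ipad) ∥ m → 64 + 92 = 156 bytes.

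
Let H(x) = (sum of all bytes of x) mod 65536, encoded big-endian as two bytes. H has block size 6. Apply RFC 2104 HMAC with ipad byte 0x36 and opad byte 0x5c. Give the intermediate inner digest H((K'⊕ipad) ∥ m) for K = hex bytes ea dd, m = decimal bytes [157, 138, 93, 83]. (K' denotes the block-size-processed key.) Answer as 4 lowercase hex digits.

Key hex bytes ea dd is 2 bytes ≤ B = 6; zero-pad to 6 bytes: K' = ea dd 00 00 00 00.
K' ⊕ ipad = dc eb 36 36 36 36.
Inner input = dc eb 36 36 36 36 ∥ 9d 8a 5d 53.
Inner hash: sum = 220+235+54+54+54+54+157+138+93+83 = 1142 → 04 76.

0476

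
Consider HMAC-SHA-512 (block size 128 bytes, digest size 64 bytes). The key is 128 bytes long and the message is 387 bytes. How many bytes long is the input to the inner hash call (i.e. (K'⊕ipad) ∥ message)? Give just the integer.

Key is 128 ≤ 128 bytes, zero-padded: |K'| = 128.
Inner input = (K'⊕ipad) ∥ m → 128 + 387 = 515 bytes.

515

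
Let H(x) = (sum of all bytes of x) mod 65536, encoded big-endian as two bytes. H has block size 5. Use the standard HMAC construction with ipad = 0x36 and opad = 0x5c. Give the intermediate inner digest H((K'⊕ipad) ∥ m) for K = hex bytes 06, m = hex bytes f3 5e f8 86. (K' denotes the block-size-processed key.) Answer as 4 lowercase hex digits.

Key hex bytes 06 is 1 byte ≤ B = 5; zero-pad to 5 bytes: K' = 06 00 00 00 00.
K' ⊕ ipad = 30 36 36 36 36.
Inner input = 30 36 36 36 36 ∥ f3 5e f8 86.
Inner hash: sum = 48+54+54+54+54+243+94+248+134 = 983 → 03 d7.

03d7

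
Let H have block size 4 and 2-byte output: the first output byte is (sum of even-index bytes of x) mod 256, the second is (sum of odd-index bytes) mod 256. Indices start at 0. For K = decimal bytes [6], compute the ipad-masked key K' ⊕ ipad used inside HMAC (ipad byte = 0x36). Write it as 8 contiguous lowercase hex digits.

30363636

Key decimal bytes [6] = 06 is 1 byte ≤ B = 4; zero-pad to 4 bytes: K' = 06 00 00 00.
XOR each byte with 0x36: 06⊕36=30, 00⊕36=36, 00⊕36=36, 00⊕36=36.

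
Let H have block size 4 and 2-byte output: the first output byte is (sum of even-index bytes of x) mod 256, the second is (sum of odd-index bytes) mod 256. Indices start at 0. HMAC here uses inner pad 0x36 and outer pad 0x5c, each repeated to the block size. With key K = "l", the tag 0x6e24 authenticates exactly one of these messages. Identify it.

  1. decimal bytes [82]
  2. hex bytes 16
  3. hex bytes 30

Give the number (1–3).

Key "l" = 6c is 1 byte ≤ B = 4; zero-pad to 4 bytes: K' = 6c 00 00 00.
K' ⊕ ipad = 5a 36 36 36; K' ⊕ opad = 30 5c 5c 5c.
m1: inner = H(5a 36 36 36 52) = e2 6c; tag = H(30 5c 5c 5c e2 6c) = 6e24 ← matches
m2: inner = H(5a 36 36 36 16) = a6 6c; tag = H(30 5c 5c 5c a6 6c) = 3224
m3: inner = H(5a 36 36 36 30) = c0 6c; tag = H(30 5c 5c 5c c0 6c) = 4c24

1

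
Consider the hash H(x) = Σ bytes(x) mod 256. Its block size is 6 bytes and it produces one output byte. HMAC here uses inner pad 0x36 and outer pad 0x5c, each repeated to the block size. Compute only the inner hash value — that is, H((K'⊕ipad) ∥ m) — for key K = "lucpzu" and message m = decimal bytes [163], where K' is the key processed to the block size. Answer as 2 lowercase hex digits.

6a

Key "lucpzu" = 6c 75 63 70 7a 75 is exactly B = 6 bytes: K' = 6c 75 63 70 7a 75.
K' ⊕ ipad = 5a 43 55 46 4c 43.
Inner input = 5a 43 55 46 4c 43 ∥ a3.
Inner hash: sum = 90+67+85+70+76+67+163 = 618; mod 256 = 106 → 6a.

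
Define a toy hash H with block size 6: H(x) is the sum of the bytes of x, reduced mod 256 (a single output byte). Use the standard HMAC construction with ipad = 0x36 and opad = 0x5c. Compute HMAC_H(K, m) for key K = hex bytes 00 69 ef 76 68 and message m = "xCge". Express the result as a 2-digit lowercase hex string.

c7

Key hex bytes 00 69 ef 76 68 is 5 bytes ≤ B = 6; zero-pad to 6 bytes: K' = 00 69 ef 76 68 00.
K' ⊕ ipad = 36 5f d9 40 5e 36.  K' ⊕ opad = 5c 35 b3 2a 34 5c.
Inner input = (K'⊕ipad) ∥ m = 36 5f d9 40 5e 36 ∥ 78 43 67 65.
Inner hash: sum = 54+95+217+64+94+54+120+67+103+101 = 969; mod 256 = 201 → c9.
Outer input = (K'⊕opad) ∥ inner = 5c 35 b3 2a 34 5c ∥ c9.
Outer hash (tag): sum = 92+53+179+42+52+92+201 = 711; mod 256 = 199 → c7.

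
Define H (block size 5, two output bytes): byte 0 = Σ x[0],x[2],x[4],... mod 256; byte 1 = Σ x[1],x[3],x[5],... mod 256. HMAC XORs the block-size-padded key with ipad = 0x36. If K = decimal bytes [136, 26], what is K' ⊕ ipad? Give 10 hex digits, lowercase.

be2c363636

Key decimal bytes [136, 26] = 88 1a is 2 bytes ≤ B = 5; zero-pad to 5 bytes: K' = 88 1a 00 00 00.
XOR each byte with 0x36: 88⊕36=be, 1a⊕36=2c, 00⊕36=36, 00⊕36=36, 00⊕36=36.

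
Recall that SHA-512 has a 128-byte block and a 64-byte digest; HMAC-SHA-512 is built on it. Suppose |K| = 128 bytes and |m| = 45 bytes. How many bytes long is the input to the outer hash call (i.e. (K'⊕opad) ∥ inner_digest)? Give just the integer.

192

Key is 128 ≤ 128 bytes, zero-padded: |K'| = 128.
Outer input = (K'⊕opad) ∥ H(inner) → 128 + 64 = 192 bytes.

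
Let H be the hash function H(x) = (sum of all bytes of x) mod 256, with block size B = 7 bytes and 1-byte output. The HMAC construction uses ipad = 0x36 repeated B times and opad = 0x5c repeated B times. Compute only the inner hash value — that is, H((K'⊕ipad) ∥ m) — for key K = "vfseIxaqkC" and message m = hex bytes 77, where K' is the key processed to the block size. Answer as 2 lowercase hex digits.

7e

Key "vfseIxaqkC" = 76 66 73 65 49 78 61 71 6b 43 is 10 bytes > B = 7, so hash it first: H(key) = f5, then zero-pad to 7 bytes: K' = f5 00 00 00 00 00 00.
K' ⊕ ipad = c3 36 36 36 36 36 36.
Inner input = c3 36 36 36 36 36 36 ∥ 77.
Inner hash: sum = 195+54+54+54+54+54+54+119 = 638; mod 256 = 126 → 7e.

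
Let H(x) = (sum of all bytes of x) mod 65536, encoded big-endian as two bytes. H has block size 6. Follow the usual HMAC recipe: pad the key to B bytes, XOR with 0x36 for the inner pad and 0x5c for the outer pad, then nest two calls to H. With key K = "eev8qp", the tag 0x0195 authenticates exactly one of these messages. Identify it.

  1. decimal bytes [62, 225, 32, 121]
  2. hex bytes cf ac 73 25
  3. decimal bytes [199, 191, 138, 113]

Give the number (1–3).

Key "eev8qp" = 65 65 76 38 71 70 is exactly B = 6 bytes: K' = 65 65 76 38 71 70.
K' ⊕ ipad = 53 53 40 0e 47 46; K' ⊕ opad = 39 39 2a 64 2d 2c.
m1: inner = H(53 53 40 0e 47 46 3e e1 20 79) = 03 39; tag = H(39 39 2a 64 2d 2c 03 39) = 0195 ← matches
m2: inner = H(53 53 40 0e 47 46 cf ac 73 25) = 03 94; tag = H(39 39 2a 64 2d 2c 03 94) = 01f0
m3: inner = H(53 53 40 0e 47 46 c7 bf 8a 71) = 04 02; tag = H(39 39 2a 64 2d 2c 04 02) = 015f

1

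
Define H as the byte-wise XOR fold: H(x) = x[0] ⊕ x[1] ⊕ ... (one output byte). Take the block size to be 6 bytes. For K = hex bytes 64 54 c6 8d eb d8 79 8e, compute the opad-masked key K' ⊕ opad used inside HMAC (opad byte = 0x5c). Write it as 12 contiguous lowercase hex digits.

e35c5c5c5c5c

Key hex bytes 64 54 c6 8d eb d8 79 8e is 8 bytes > B = 6, so hash it first: H(key) = bf, then zero-pad to 6 bytes: K' = bf 00 00 00 00 00.
XOR each byte with 0x5c: bf⊕5c=e3, 00⊕5c=5c, 00⊕5c=5c, 00⊕5c=5c, 00⊕5c=5c, 00⊕5c=5c.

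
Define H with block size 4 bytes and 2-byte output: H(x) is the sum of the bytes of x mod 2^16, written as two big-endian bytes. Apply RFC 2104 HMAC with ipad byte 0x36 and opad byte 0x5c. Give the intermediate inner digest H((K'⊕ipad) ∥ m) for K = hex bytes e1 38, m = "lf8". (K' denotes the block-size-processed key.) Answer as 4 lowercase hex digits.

025b

Key hex bytes e1 38 is 2 bytes ≤ B = 4; zero-pad to 4 bytes: K' = e1 38 00 00.
K' ⊕ ipad = d7 0e 36 36.
Inner input = d7 0e 36 36 ∥ 6c 66 38.
Inner hash: sum = 215+14+54+54+108+102+56 = 603 → 02 5b.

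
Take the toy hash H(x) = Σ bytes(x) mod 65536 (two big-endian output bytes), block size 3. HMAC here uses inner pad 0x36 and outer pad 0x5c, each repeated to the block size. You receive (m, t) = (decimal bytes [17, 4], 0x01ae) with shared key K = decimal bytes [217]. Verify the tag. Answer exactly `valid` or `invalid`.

Key decimal bytes [217] = d9 is 1 byte ≤ B = 3; zero-pad to 3 bytes: K' = d9 00 00.
K' ⊕ ipad = ef 36 36; K' ⊕ opad = 85 5c 5c.
Inner hash: sum = 239+54+54+17+4 = 368 → 01 70.
Outer hash (recomputed tag): sum = 133+92+92+1+112 = 430 → 01 ae.
Recomputed tag = 01ae; claimed = 01ae → match.

valid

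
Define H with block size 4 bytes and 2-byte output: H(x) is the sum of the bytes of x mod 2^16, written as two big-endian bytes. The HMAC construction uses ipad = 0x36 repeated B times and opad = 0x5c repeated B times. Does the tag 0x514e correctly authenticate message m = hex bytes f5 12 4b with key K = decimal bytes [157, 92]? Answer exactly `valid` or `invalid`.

Key decimal bytes [157, 92] = 9d 5c is 2 bytes ≤ B = 4; zero-pad to 4 bytes: K' = 9d 5c 00 00.
K' ⊕ ipad = ab 6a 36 36; K' ⊕ opad = c1 00 5c 5c.
Inner hash: sum = 171+106+54+54+245+18+75 = 723 → 02 d3.
Outer hash (recomputed tag): sum = 193+0+92+92+2+211 = 590 → 02 4e.
Recomputed tag = 024e; claimed = 514e → mismatch.

invalid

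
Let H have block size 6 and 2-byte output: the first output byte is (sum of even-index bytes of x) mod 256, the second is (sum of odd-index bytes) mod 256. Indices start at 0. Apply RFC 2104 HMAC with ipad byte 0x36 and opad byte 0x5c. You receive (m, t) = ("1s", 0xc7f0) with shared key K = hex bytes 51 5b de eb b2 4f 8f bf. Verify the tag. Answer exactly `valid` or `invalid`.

Key hex bytes 51 5b de eb b2 4f 8f bf is 8 bytes > B = 6, so hash it first: H(key) = 70 54, then zero-pad to 6 bytes: K' = 70 54 00 00 00 00.
K' ⊕ ipad = 46 62 36 36 36 36; K' ⊕ opad = 2c 08 5c 5c 5c 5c.
Inner hash: even-index sum = 227 mod 256 = 227; odd-index sum = 321 mod 256 = 65 → e3 41.
Outer hash (recomputed tag): even-index sum = 455 mod 256 = 199; odd-index sum = 257 mod 256 = 1 → c7 01.
Recomputed tag = c701; claimed = c7f0 → mismatch.

invalid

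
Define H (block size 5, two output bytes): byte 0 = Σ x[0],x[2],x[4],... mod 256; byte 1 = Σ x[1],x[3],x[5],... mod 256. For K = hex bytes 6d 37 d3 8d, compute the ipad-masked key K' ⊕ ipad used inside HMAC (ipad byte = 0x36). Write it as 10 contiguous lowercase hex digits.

5b01e5bb36

Key hex bytes 6d 37 d3 8d is 4 bytes ≤ B = 5; zero-pad to 5 bytes: K' = 6d 37 d3 8d 00.
XOR each byte with 0x36: 6d⊕36=5b, 37⊕36=01, d3⊕36=e5, 8d⊕36=bb, 00⊕36=36.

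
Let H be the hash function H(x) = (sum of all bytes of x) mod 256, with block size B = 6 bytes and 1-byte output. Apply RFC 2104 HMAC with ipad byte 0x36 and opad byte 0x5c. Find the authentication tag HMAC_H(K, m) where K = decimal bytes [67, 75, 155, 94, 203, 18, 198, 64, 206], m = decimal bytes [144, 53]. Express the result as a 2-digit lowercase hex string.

11

Key decimal bytes [67, 75, 155, 94, 203, 18, 198, 64, 206] = 43 4b 9b 5e cb 12 c6 40 ce is 9 bytes > B = 6, so hash it first: H(key) = 38, then zero-pad to 6 bytes: K' = 38 00 00 00 00 00.
K' ⊕ ipad = 0e 36 36 36 36 36.  K' ⊕ opad = 64 5c 5c 5c 5c 5c.
Inner input = (K'⊕ipad) ∥ m = 0e 36 36 36 36 36 ∥ 90 35.
Inner hash: sum = 14+54+54+54+54+54+144+53 = 481; mod 256 = 225 → e1.
Outer input = (K'⊕opad) ∥ inner = 64 5c 5c 5c 5c 5c ∥ e1.
Outer hash (tag): sum = 100+92+92+92+92+92+225 = 785; mod 256 = 17 → 11.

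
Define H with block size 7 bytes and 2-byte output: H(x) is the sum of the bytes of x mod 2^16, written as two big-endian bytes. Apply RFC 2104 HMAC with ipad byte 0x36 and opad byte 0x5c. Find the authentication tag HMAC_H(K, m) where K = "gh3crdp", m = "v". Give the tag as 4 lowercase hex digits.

020c

Key "gh3crdp" = 67 68 33 63 72 64 70 is exactly B = 7 bytes: K' = 67 68 33 63 72 64 70.
K' ⊕ ipad = 51 5e 05 55 44 52 46.  K' ⊕ opad = 3b 34 6f 3f 2e 38 2c.
Inner input = (K'⊕ipad) ∥ m = 51 5e 05 55 44 52 46 ∥ 76.
Inner hash: sum = 81+94+5+85+68+82+70+118 = 603 → 02 5b.
Outer input = (K'⊕opad) ∥ inner = 3b 34 6f 3f 2e 38 2c ∥ 02 5b.
Outer hash (tag): sum = 59+52+111+63+46+56+44+2+91 = 524 → 02 0c.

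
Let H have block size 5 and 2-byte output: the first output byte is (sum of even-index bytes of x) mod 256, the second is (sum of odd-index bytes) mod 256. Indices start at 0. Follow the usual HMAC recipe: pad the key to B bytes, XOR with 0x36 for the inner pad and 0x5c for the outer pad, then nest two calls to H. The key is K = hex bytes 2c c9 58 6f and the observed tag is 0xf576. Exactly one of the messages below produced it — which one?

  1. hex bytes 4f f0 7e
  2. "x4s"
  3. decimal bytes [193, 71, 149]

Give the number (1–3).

1

Key hex bytes 2c c9 58 6f is 4 bytes ≤ B = 5; zero-pad to 5 bytes: K' = 2c c9 58 6f 00.
K' ⊕ ipad = 1a ff 6e 59 36; K' ⊕ opad = 70 95 04 33 5c.
m1: inner = H(1a ff 6e 59 36 4f f0 7e) = ae 25; tag = H(70 95 04 33 5c ae 25) = f576 ← matches
m2: inner = H(1a ff 6e 59 36 78 34 73) = f2 43; tag = H(70 95 04 33 5c f2 43) = 13ba
m3: inner = H(1a ff 6e 59 36 c1 47 95) = 05 ae; tag = H(70 95 04 33 5c 05 ae) = 7ecd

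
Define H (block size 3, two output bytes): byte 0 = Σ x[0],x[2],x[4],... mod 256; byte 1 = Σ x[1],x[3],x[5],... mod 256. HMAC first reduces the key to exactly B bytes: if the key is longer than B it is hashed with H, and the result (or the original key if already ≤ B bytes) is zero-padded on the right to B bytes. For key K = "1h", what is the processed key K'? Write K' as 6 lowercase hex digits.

316800

Key "1h" = 31 68 is 2 bytes ≤ B = 3; zero-pad to 3 bytes: K' = 31 68 00.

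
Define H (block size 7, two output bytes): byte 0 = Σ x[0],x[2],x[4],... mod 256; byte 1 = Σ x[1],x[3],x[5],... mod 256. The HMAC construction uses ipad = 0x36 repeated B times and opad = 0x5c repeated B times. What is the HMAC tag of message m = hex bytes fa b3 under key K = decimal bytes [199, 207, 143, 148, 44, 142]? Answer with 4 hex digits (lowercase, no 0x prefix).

87da

Key decimal bytes [199, 207, 143, 148, 44, 142] = c7 cf 8f 94 2c 8e is 6 bytes ≤ B = 7; zero-pad to 7 bytes: K' = c7 cf 8f 94 2c 8e 00.
K' ⊕ ipad = f1 f9 b9 a2 1a b8 36.  K' ⊕ opad = 9b 93 d3 c8 70 d2 5c.
Inner input = (K'⊕ipad) ∥ m = f1 f9 b9 a2 1a b8 36 ∥ fa b3.
Inner hash: even-index sum = 685 mod 256 = 173; odd-index sum = 845 mod 256 = 77 → ad 4d.
Outer input = (K'⊕opad) ∥ inner = 9b 93 d3 c8 70 d2 5c ∥ ad 4d.
Outer hash (tag): even-index sum = 647 mod 256 = 135; odd-index sum = 730 mod 256 = 218 → 87 da.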